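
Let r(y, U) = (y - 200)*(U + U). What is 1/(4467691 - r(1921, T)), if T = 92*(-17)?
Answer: 1/9850979 ≈ 1.0151e-7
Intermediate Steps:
T = -1564
r(y, U) = 2*U*(-200 + y) (r(y, U) = (-200 + y)*(2*U) = 2*U*(-200 + y))
1/(4467691 - r(1921, T)) = 1/(4467691 - 2*(-1564)*(-200 + 1921)) = 1/(4467691 - 2*(-1564)*1721) = 1/(4467691 - 1*(-5383288)) = 1/(4467691 + 5383288) = 1/9850979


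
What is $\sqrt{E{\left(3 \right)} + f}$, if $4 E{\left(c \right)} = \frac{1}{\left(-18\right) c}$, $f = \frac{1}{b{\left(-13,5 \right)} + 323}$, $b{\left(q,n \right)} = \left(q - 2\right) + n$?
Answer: $\frac{i \sqrt{182166}}{11268} \approx 0.037878 i$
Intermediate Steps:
$b{\left(q,n \right)} = -2 + n + q$ ($b{\left(q,n \right)} = \left(-2 + q\right) + n = -2 + n + q$)
$f = \frac{1}{313}$ ($f = \frac{1}{\left(-2 + 5 - 13\right) + 323} = \frac{1}{-10 + 323} = \frac{1}{313} \approx 0.0031949$)
$E{\left(c \right)} = - \frac{1}{72 c}$ ($E{\left(c \right)} = \frac{\frac{1}{-18} \frac{1}{c}}{4} = \frac{\left(- \frac{1}{18}\right) \frac{1}{c}}{4} = - \frac{1}{72 c}$)
$\sqrt{E{\left(3 \right)} + f} = \sqrt{- \frac{1}{72 \cdot 3} + \frac{1}{313}} = \sqrt{\left(- \frac{1}{72}\right) \frac{1}{3} + \frac{1}{313}} = \sqrt{- \frac{1}{216} + \frac{1}{313}} = \sqrt{- \frac{97}{67608}} = \frac{i \sqrt{182166}}{11268}$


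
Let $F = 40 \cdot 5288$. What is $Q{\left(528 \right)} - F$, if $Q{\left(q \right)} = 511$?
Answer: $-211009$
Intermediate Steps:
$F = 211520$
$Q{\left(528 \right)} - F = 511 - 211520 = -211009$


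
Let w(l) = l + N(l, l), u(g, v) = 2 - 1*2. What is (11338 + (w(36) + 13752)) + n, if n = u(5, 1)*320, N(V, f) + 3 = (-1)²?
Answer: 25124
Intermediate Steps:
N(V, f) = -2 (N(V, f) = -3 + (-1)² = -3 + 1 = -2)
u(g, v) = 0 (u(g, v) = 2 - 2 = 0)
w(l) = -2 + l (w(l) = l - 2 = -2 + l)
n = 0 (n = 0*320 = 0)
(11338 + (w(36) + 13752)) + n = (11338 + ((-2 + 36) + 13752)) + 0 = (11338 + (34 + 13752)) + 0 = (11338 + 13786) + 0 = 25124 + 0 = 25124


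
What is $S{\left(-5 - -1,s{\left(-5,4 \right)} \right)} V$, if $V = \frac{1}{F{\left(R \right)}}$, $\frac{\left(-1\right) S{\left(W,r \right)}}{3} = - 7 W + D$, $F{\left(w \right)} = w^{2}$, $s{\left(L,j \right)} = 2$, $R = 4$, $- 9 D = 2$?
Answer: $- \frac{125}{24} \approx -5.2083$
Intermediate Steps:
$D = - \frac{2}{9}$ ($D = \left(- \frac{1}{9}\right) 2 = - \frac{2}{9} \approx -0.22222$)
$S{\left(W,r \right)} = \frac{2}{3} + 21 W$ ($S{\left(W,r \right)} = - 3 \left(- 7 W - \frac{2}{9}\right) = - 3 \left(- \frac{2}{9} - 7 W\right) = \frac{2}{3} + 21 W$)
$V = \frac{1}{16}$ ($V = \frac{1}{4^{2}} = \frac{1}{16} \approx 0.0625$)
$S{\left(-5 - -1,s{\left(-5,4 \right)} \right)} V = \left(\frac{2}{3} + 21 \left(-5 - -1\right)\right) \frac{1}{16} = \left(\frac{2}{3} + 21 \left(-5 + 1\right)\right) \frac{1}{16} = \left(\frac{2}{3} + 21 \left(-4\right)\right) \frac{1}{16} = \left(\frac{2}{3} - 84\right) \frac{1}{16} = \left(- \frac{250}{3}\right) \frac{1}{16} = - \frac{125}{24}$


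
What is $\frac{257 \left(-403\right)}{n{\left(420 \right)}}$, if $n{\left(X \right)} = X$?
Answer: $- \frac{103571}{420} \approx -246.6$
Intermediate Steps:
$\frac{257 \left(-403\right)}{n{\left(420 \right)}} = \frac{257 \left(-403\right)}{420} = \left(-103571\right) \frac{1}{420} = - \frac{103571}{420}$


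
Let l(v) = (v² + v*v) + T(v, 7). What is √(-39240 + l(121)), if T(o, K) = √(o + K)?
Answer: √(-9958 + 8*√2) ≈ 99.733*I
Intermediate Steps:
T(o, K) = √(K + o)
l(v) = √(7 + v) + 2*v² (l(v) = (v² + v*v) + √(7 + v) = (v² + v²) + √(7 + v) = 2*v² + √(7 + v) = √(7 + v) + 2*v²)
√(-39240 + l(121)) = √(-39240 + (√(7 + 121) + 2*121²)) = √(-39240 + (√128 + 2*14641)) = √(-39240 + (8*√2 + 29282)) = √(-39240 + (29282 + 8*√2)) = √(-9958 + 8*√2)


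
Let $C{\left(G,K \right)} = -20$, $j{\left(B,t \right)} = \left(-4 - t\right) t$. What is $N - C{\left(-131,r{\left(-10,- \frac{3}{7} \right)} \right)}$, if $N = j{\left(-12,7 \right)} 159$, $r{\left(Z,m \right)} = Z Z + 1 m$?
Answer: $-12223$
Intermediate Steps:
$r{\left(Z,m \right)} = m + Z^{2}$ ($r{\left(Z,m \right)} = Z^{2} + m = m + Z^{2}$)
$j{\left(B,t \right)} = t \left(-4 - t\right)$
$N = -12243$ ($N = \left(-1\right) 7 \left(4 + 7\right) 159 = \left(-1\right) 7 \cdot 11 \cdot 159 = \left(-77\right) 159 = -12243$)
$N - C{\left(-131,r{\left(-10,- \frac{3}{7} \right)} \right)} = -12243 - -20 = -12243 + 20 = -12223$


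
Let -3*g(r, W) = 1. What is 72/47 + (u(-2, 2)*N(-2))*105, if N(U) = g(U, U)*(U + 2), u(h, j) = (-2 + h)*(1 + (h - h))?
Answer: 72/47 ≈ 1.5319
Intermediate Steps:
g(r, W) = -⅓ (g(r, W) = -⅓*1 = -⅓)
u(h, j) = -2 + h (u(h, j) = (-2 + h)*(1 + 0) = (-2 + h)*1 = -2 + h)
N(U) = -⅔ - U/3 (N(U) = -(U + 2)/3 = -(2 + U)/3 = -⅔ - U/3)
72/47 + (u(-2, 2)*N(-2))*105 = 72/47 + ((-2 - 2)*(-⅔ - ⅓*(-2)))*105 = 72*(1/47) - 4*(-⅔ + ⅔)*105 = 72/47 - 4*0*105 = 72/47 + 0*105 = 72/47 + 0 = 72/47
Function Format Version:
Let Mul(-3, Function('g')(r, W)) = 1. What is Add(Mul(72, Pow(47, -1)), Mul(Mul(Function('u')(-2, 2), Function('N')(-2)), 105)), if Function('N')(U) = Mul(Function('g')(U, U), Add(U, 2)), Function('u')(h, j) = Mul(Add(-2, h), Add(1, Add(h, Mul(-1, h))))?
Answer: Rational(72, 47) ≈ 1.5319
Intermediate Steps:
Function('g')(r, W) = Rational(-1, 3) (Function('g')(r, W) = Mul(Rational(-1, 3), 1) = Rational(-1, 3))
Function('u')(h, j) = Add(-2, h) (Function('u')(h, j) = Mul(Add(-2, h), Add(1, 0)) = Mul(Add(-2, h), 1) = Add(-2, h))
Function('N')(U) = Add(Rational(-2, 3), Mul(Rational(-1, 3), U)) (Function('N')(U) = Mul(Rational(-1, 3), Add(U, 2)) = Mul(Rational(-1, 3), Add(2, U)) = Add(Rational(-2, 3), Mul(Rational(-1, 3), U)))
Add(Mul(72, Pow(47, -1)), Mul(Mul(Function('u')(-2, 2), Function('N')(-2)), 105)) = Add(Mul(72, Pow(47, -1)), Mul(Mul(Add(-2, -2), Add(Rational(-2, 3), Mul(Rational(-1, 3), -2))), 105)) = Add(Mul(72, Rational(1, 47)), Mul(Mul(-4, Add(Rational(-2, 3), Rational(2, 3))), 105)) = Add(Rational(72, 47), Mul(Mul(-4, 0), 105)) = Add(Rational(72, 47), Mul(0, 105)) = Add(Rational(72, 47), 0) = Rational(72, 47)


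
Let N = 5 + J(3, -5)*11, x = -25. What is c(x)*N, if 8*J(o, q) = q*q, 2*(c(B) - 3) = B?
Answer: -5985/16 ≈ -374.06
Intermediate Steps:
c(B) = 3 + B/2
J(o, q) = q²/8 (J(o, q) = (q*q)/8 = q²/8)
N = 315/8 (N = 5 + ((⅛)*(-5)²)*11 = 5 + ((⅛)*25)*11 = 5 + (25/8)*11 = 5 + 275/8 = 315/8 ≈ 39.375)
c(x)*N = (3 + (½)*(-25))*(315/8) = (3 - 25/2)*(315/8) = -19/2*315/8 = -5985/16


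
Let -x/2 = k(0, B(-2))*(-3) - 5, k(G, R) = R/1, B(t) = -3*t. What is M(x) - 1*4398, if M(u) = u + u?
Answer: -4306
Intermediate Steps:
k(G, R) = R (k(G, R) = R*1 = R)
x = 46 (x = -2*(-3*(-2)*(-3) - 5) = -2*(6*(-3) - 5) = -2*(-18 - 5) = -2*(-23) = 46)
M(u) = 2*u
M(x) - 1*4398 = 2*46 - 1*4398 = 92 - 4398 = -4306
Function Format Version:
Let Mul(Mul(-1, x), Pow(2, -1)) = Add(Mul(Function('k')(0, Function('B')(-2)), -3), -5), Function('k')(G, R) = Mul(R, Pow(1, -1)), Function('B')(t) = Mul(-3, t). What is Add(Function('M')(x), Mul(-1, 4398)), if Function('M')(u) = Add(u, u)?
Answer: -4306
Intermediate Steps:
Function('k')(G, R) = R (Function('k')(G, R) = Mul(R, 1) = R)
x = 46 (x = Mul(-2, Add(Mul(Mul(-3, -2), -3), -5)) = Mul(-2, Add(Mul(6, -3), -5)) = Mul(-2, Add(-18, -5)) = Mul(-2, -23) = 46)
Function('M')(u) = Mul(2, u)
Add(Function('M')(x), Mul(-1, 4398)) = Add(Mul(2, 46), Mul(-1, 4398)) = Add(92, -4398) = -4306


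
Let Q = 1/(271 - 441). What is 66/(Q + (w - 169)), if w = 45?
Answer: -3740/7027 ≈ -0.53223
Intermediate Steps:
Q = -1/170 (Q = 1/(-170) = -1/170 ≈ -0.0058824)
66/(Q + (w - 169)) = 66/(-1/170 + (45 - 169)) = 66/(-1/170 - 124) = 66/(-21081/170) = 66*(-170/21081) = -3740/7027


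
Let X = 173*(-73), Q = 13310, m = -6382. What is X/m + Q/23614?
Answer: 191582813/75352274 ≈ 2.5425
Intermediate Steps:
X = -12629
X/m + Q/23614 = -12629/(-6382) + 13310/23614 = -12629*(-1/6382) + 13310*(1/23614) = 12629/6382 + 6655/11807 = 191582813/75352274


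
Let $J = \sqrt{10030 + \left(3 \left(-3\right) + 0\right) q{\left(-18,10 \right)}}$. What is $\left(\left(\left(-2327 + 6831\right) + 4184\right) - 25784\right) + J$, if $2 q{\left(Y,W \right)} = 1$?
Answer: $-17096 + \frac{\sqrt{40102}}{2} \approx -16996.0$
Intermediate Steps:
$q{\left(Y,W \right)} = \frac{1}{2}$ ($q{\left(Y,W \right)} = \frac{1}{2} \cdot 1 = \frac{1}{2}$)
$J = \frac{\sqrt{40102}}{2}$ ($J = \sqrt{10030 + \left(3 \left(-3\right) + 0\right) \frac{1}{2}} = \sqrt{10030 + \left(-9 + 0\right) \frac{1}{2}} = \sqrt{10030 - \frac{9}{2}} = \sqrt{\frac{20051}{2}} = \frac{\sqrt{40102}}{2} \approx 100.13$)
$\left(\left(\left(-2327 + 6831\right) + 4184\right) - 25784\right) + J = \left(\left(\left(-2327 + 6831\right) + 4184\right) - 25784\right) + \frac{\sqrt{40102}}{2} = \left(\left(4504 + 4184\right) - 25784\right) + \frac{\sqrt{40102}}{2} = \left(8688 - 25784\right) + \frac{\sqrt{40102}}{2} = -17096 + \frac{\sqrt{40102}}{2}$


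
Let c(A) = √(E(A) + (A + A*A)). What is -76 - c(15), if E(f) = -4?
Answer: -76 - 2*√59 ≈ -91.362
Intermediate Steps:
c(A) = √(-4 + A + A²) (c(A) = √(-4 + (A + A*A)) = √(-4 + (A + A²)) = √(-4 + A + A²))
-76 - c(15) = -76 - √(-4 + 15 + 15²) = -76 - √(-4 + 15 + 225) = -76 - √236 = -76 - 2*√59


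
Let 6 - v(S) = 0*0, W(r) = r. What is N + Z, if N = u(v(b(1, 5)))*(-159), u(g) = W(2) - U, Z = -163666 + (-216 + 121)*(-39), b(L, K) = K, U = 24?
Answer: -156463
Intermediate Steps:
Z = -159961 (Z = -163666 - 95*(-39) = -163666 + 3705 = -159961)
v(S) = 6 (v(S) = 6 - 0*0 = 6 - 1*0 = 6 + 0 = 6)
u(g) = -22 (u(g) = 2 - 1*24 = 2 - 24 = -22)
N = 3498 (N = -22*(-159) = 3498)
N + Z = 3498 - 159961 = -156463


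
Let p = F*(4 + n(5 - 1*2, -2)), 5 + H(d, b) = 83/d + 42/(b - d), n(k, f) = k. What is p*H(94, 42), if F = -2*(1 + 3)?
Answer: 168504/611 ≈ 275.78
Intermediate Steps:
F = -8 (F = -2*4 = -8)
H(d, b) = -5 + 42/(b - d) + 83/d (H(d, b) = -5 + (83/d + 42/(b - d)) = -5 + (42/(b - d) + 83/d) = -5 + 42/(b - d) + 83/d)
p = -56 (p = -8*(4 + (5 - 1*2)) = -8*(4 + (5 - 2)) = -8*(4 + 3) = -8*7 = -56)
p*H(94, 42) = -56*(-41*94 + 5*94² + 83*42 - 5*42*94)/(94*(42 - 1*94)) = -28*(-3854 + 5*8836 + 3486 - 19740)/(47*(42 - 94)) = -28*(-3854 + 44180 + 3486 - 19740)/(47*(-52)) = -28*(-1)*24072/(47*52) = -56*(-3009/611) = 168504/611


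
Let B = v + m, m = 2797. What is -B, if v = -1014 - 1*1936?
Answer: 153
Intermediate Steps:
v = -2950 (v = -1014 - 1936 = -2950)
B = -153 (B = -2950 + 2797 = -153)
-B = -1*(-153) = 153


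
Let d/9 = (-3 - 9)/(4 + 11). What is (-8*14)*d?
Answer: 4032/5 ≈ 806.40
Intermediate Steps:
d = -36/5 (d = 9*((-3 - 9)/(4 + 11)) = 9*(-12/15) = 9*(-12*1/15) = 9*(-⅘) = -36/5 ≈ -7.2000)
(-8*14)*d = -8*14*(-36/5) = -112*(-36/5) = 4032/5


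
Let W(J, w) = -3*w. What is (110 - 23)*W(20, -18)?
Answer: 4698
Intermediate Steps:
(110 - 23)*W(20, -18) = (110 - 23)*(-3*(-18)) = 87*54 = 4698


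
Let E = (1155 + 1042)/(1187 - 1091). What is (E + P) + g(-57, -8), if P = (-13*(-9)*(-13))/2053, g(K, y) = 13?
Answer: 6926569/197088 ≈ 35.145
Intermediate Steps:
P = -1521/2053 (P = (117*(-13))*(1/2053) = -1521*1/2053 = -1521/2053 ≈ -0.74087)
E = 2197/96 ≈ 22.885
(E + P) + g(-57, -8) = (2197/96 - 1521/2053) + 13 = 4364425/197088 + 13 = 6926569/197088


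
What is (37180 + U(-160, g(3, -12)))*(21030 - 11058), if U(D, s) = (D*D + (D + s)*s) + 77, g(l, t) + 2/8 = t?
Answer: 2591406189/4 ≈ 6.4785e+8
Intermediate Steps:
g(l, t) = -1/4 + t
U(D, s) = 77 + D**2 + s*(D + s) (U(D, s) = (D**2 + s*(D + s)) + 77 = 77 + D**2 + s*(D + s))
(37180 + U(-160, g(3, -12)))*(21030 - 11058) = (37180 + (77 + (-160)**2 + (-1/4 - 12)**2 - 160*(-1/4 - 12)))*(21030 - 11058) = (37180 + (77 + 25600 + (-49/4)**2 - 160*(-49/4)))*9972 = (37180 + (77 + 25600 + 2401/16 + 1960))*9972 = (37180 + 444593/16)*9972 = (1039473/16)*9972 = 2591406189/4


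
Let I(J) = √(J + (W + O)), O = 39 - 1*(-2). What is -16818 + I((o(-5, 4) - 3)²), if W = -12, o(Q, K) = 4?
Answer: -16818 + √30 ≈ -16813.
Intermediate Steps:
O = 41 (O = 39 + 2 = 41)
I(J) = √(29 + J) (I(J) = √(J + (-12 + 41)) = √(J + 29) = √(29 + J))
-16818 + I((o(-5, 4) - 3)²) = -16818 + √(29 + (4 - 3)²) = -16818 + √(29 + 1²) = -16818 + √(29 + 1) = -16818 + √30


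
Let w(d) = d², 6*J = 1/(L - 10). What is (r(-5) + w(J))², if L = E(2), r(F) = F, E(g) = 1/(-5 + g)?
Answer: 369369961/14776336 ≈ 24.997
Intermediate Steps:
L = -⅓ (L = 1/(-5 + 2) = 1/(-3) = -⅓ ≈ -0.33333)
J = -1/62 (J = 1/(6*(-⅓ - 10)) = 1/(6*(-31/3)) = (⅙)*(-3/31) = -1/62 ≈ -0.016129)
(r(-5) + w(J))² = (-5 + (-1/62)²)² = (-5 + 1/3844)² = (-19219/3844)² = 369369961/14776336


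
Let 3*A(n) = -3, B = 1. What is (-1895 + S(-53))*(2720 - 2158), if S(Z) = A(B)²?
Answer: -1064428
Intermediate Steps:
A(n) = -1 (A(n) = (⅓)*(-3) = -1)
S(Z) = 1 (S(Z) = (-1)² = 1)
(-1895 + S(-53))*(2720 - 2158) = (-1895 + 1)*(2720 - 2158) = -1894*562 = -1064428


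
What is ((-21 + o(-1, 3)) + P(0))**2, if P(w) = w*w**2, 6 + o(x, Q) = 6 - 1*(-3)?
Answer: 324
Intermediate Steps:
o(x, Q) = 3 (o(x, Q) = -6 + (6 - 1*(-3)) = -6 + (6 + 3) = -6 + 9 = 3)
P(w) = w**3
((-21 + o(-1, 3)) + P(0))**2 = ((-21 + 3) + 0**3)**2 = (-18 + 0)**2 = (-18)**2 = 324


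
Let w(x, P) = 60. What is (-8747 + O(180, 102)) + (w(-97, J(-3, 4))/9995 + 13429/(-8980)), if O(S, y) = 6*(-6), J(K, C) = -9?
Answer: -157690545471/17951020 ≈ -8784.5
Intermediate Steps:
O(S, y) = -36
(-8747 + O(180, 102)) + (w(-97, J(-3, 4))/9995 + 13429/(-8980)) = (-8747 - 36) + (60/9995 + 13429/(-8980)) = -8783 + (60*(1/9995) + 13429*(-1/8980)) = -8783 + (12/1999 - 13429/8980) = -8783 - 26736811/17951020 = -157690545471/17951020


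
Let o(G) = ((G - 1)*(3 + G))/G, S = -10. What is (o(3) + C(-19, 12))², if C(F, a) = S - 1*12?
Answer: 324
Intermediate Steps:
o(G) = (-1 + G)*(3 + G)/G (o(G) = ((-1 + G)*(3 + G))/G = (-1 + G)*(3 + G)/G)
C(F, a) = -22 (C(F, a) = -10 - 1*12 = -10 - 12 = -22)
(o(3) + C(-19, 12))² = ((2 + 3 - 3/3) - 22)² = ((2 + 3 - 3*⅓) - 22)² = ((2 + 3 - 1) - 22)² = (4 - 22)² = (-18)² = 324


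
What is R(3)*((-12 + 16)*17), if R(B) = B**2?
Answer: 612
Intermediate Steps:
R(3)*((-12 + 16)*17) = 3**2*((-12 + 16)*17) = 9*(4*17) = 9*68 = 612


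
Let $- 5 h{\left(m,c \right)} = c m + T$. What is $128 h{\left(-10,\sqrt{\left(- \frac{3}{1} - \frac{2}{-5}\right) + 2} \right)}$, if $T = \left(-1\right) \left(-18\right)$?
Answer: $- \frac{2304}{5} + \frac{256 i \sqrt{15}}{5} \approx -460.8 + 198.3 i$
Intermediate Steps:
$T = 18$
$h{\left(m,c \right)} = - \frac{18}{5} - \frac{c m}{5}$ ($h{\left(m,c \right)} = - \frac{c m + 18}{5} = - \frac{18 + c m}{5} = - \frac{18}{5} - \frac{c m}{5}$)
$128 h{\left(-10,\sqrt{\left(- \frac{3}{1} - \frac{2}{-5}\right) + 2} \right)} = 128 \left(- \frac{18}{5} - \frac{1}{5} \sqrt{\left(- \frac{3}{1} - \frac{2}{-5}\right) + 2} \left(-10\right)\right) = 128 \left(- \frac{18}{5} - \frac{1}{5} \sqrt{\left(\left(-3\right) 1 - - \frac{2}{5}\right) + 2} \left(-10\right)\right) = 128 \left(- \frac{18}{5} - \frac{1}{5} \sqrt{\left(-3 + \frac{2}{5}\right) + 2} \left(-10\right)\right) = 128 \left(- \frac{18}{5} - \frac{1}{5} \sqrt{- \frac{13}{5} + 2} \left(-10\right)\right) = 128 \left(- \frac{18}{5} - \frac{1}{5} \sqrt{- \frac{3}{5}} \left(-10\right)\right) = 128 \left(- \frac{18}{5} - \frac{1}{5} \frac{i \sqrt{15}}{5} \left(-10\right)\right) = 128 \left(- \frac{18}{5} + \frac{2 i \sqrt{15}}{5}\right) = - \frac{2304}{5} + \frac{256 i \sqrt{15}}{5}$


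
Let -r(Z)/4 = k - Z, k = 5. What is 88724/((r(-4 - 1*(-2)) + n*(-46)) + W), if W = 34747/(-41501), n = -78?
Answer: 3682134724/147708813 ≈ 24.928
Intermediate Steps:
r(Z) = -20 + 4*Z (r(Z) = -4*(5 - Z) = -20 + 4*Z)
W = -34747/41501 (W = 34747*(-1/41501) = -34747/41501 ≈ -0.83726)
88724/((r(-4 - 1*(-2)) + n*(-46)) + W) = 88724/(((-20 + 4*(-4 - 1*(-2))) - 78*(-46)) - 34747/41501) = 88724/(((-20 + 4*(-4 + 2)) + 3588) - 34747/41501) = 88724/(((-20 + 4*(-2)) + 3588) - 34747/41501) = 88724/(((-20 - 8) + 3588) - 34747/41501) = 88724/((-28 + 3588) - 34747/41501) = 88724/(3560 - 34747/41501) = 88724/(147708813/41501) = 88724*(41501/147708813) = 3682134724/147708813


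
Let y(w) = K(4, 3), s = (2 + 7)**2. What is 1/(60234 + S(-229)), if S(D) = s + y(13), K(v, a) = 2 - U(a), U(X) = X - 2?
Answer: 1/60316 ≈ 1.6579e-5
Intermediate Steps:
U(X) = -2 + X
s = 81 (s = 9**2 = 81)
K(v, a) = 4 - a (K(v, a) = 2 - (-2 + a) = 2 + (2 - a) = 4 - a)
y(w) = 1 (y(w) = 4 - 1*3 = 4 - 3 = 1)
S(D) = 82 (S(D) = 81 + 1 = 82)
1/(60234 + S(-229)) = 1/(60234 + 82) = 1/60316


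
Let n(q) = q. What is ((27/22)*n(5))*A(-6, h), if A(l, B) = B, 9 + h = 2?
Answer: -945/22 ≈ -42.955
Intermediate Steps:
h = -7 (h = -9 + 2 = -7)
((27/22)*n(5))*A(-6, h) = ((27/22)*5)*(-7) = (135/22)*(-7) = -945/22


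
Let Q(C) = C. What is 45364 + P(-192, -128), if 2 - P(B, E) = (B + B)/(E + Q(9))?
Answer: 5398170/119 ≈ 45363.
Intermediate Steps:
P(B, E) = 2 - 2*B/(9 + E) (P(B, E) = 2 - (B + B)/(E + 9) = 2 - 2*B/(9 + E))
45364 + P(-192, -128) = 45364 + 2*(9 - 128 - 1*(-192))/(9 - 128) = 45364 + 2*(9 - 128 + 192)/(-119) = 45364 + 2*(-1/119)*73 = 45364 - 146/119 = 5398170/119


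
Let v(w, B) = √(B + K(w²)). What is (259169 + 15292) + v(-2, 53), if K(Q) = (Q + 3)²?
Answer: 274461 + √102 ≈ 2.7447e+5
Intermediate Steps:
K(Q) = (3 + Q)²
v(w, B) = √(B + (3 + w²)²)
(259169 + 15292) + v(-2, 53) = (259169 + 15292) + √(53 + (3 + (-2)²)²) = 274461 + √(53 + (3 + 4)²) = 274461 + √(53 + 7²) = 274461 + √(53 + 49) = 274461 + √102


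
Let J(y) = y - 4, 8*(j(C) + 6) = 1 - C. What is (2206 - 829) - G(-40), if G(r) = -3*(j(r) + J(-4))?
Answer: 10803/8 ≈ 1350.4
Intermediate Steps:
j(C) = -47/8 - C/8 (j(C) = -6 + (1 - C)/8 = -6 + (⅛ - C/8) = -47/8 - C/8)
J(y) = -4 + y
G(r) = 333/8 + 3*r/8 (G(r) = -3*((-47/8 - r/8) + (-4 - 4)) = -3*((-47/8 - r/8) - 8) = -3*(-111/8 - r/8) = 333/8 + 3*r/8)
(2206 - 829) - G(-40) = (2206 - 829) - (333/8 + (3/8)*(-40)) = 1377 - (333/8 - 15) = 1377 - 1*213/8 = 1377 - 213/8 = 10803/8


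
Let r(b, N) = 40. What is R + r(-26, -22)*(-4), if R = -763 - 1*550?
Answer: -1473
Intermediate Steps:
R = -1313 (R = -763 - 550 = -1313)
R + r(-26, -22)*(-4) = -1313 + 40*(-4) = -1313 - 160 = -1473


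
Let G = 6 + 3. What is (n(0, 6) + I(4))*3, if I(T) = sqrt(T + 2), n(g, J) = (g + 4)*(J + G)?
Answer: 180 + 3*sqrt(6) ≈ 187.35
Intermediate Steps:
G = 9
n(g, J) = (4 + g)*(9 + J) (n(g, J) = (g + 4)*(J + 9) = (4 + g)*(9 + J))
I(T) = sqrt(2 + T)
(n(0, 6) + I(4))*3 = ((36 + 4*6 + 9*0 + 6*0) + sqrt(2 + 4))*3 = ((36 + 24 + 0 + 0) + sqrt(6))*3 = (60 + sqrt(6))*3 = 180 + 3*sqrt(6)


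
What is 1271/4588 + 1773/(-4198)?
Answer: -45143/310652 ≈ -0.14532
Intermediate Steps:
1271/4588 + 1773/(-4198) = 1271*(1/4588) + 1773*(-1/4198) = 41/148 - 1773/4198 = -45143/310652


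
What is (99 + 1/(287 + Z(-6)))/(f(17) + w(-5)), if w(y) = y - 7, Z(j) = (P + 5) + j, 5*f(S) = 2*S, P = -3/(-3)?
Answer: -71035/3731 ≈ -19.039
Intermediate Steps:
P = 1 (P = -3*(-⅓) = 1)
f(S) = 2*S/5 (f(S) = (2*S)/5 = 2*S/5)
Z(j) = 6 + j (Z(j) = (1 + 5) + j = 6 + j)
w(y) = -7 + y
(99 + 1/(287 + Z(-6)))/(f(17) + w(-5)) = (99 + 1/(287 + (6 - 6)))/((⅖)*17 + (-7 - 5)) = (99 + 1/(287 + 0))/(34/5 - 12) = (99 + 1/287)/(-26/5) = (99 + 1/287)*(-5/26) = (28414/287)*(-5/26) = -71035/3731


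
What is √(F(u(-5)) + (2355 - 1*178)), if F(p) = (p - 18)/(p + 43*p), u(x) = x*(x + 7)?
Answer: √26342470/110 ≈ 46.659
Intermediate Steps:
u(x) = x*(7 + x)
F(p) = (-18 + p)/(44*p) (F(p) = (-18 + p)/((44*p)) = (-18 + p)*(1/(44*p)) = (-18 + p)/(44*p))
√(F(u(-5)) + (2355 - 1*178)) = √((-18 - 5*(7 - 5))/(44*((-5*(7 - 5)))) + (2355 - 1*178)) = √((-18 - 5*2)/(44*((-5*2))) + (2355 - 178)) = √((1/44)*(-18 - 10)/(-10) + 2177) = √((1/44)*(-⅒)*(-28) + 2177) = √(7/110 + 2177) = √(239477/110) = √26342470/110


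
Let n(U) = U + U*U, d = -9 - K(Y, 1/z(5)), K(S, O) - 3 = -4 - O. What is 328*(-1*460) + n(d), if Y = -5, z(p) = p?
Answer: -3770674/25 ≈ -1.5083e+5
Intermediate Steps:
K(S, O) = -1 - O (K(S, O) = 3 + (-4 - O) = -1 - O)
d = -39/5 (d = -9 - (-1 - 1/5) = -9 - (-1 - 1*⅕) = -9 - (-1 - ⅕) = -9 - 1*(-6/5) = -9 + 6/5 = -39/5 ≈ -7.8000)
n(U) = U + U²
328*(-1*460) + n(d) = 328*(-1*460) - 39*(1 - 39/5)/5 = 328*(-460) - 39/5*(-34/5) = -150880 + 1326/25 = -3770674/25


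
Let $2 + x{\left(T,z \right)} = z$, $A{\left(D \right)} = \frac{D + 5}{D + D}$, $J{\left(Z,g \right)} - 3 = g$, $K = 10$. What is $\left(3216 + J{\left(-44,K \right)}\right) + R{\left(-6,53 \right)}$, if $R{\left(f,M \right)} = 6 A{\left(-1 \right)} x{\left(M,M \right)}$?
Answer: $2617$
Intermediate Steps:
$J{\left(Z,g \right)} = 3 + g$
$A{\left(D \right)} = \frac{5 + D}{2 D}$
$x{\left(T,z \right)} = -2 + z$
$R{\left(f,M \right)} = 24 - 12 M$ ($R{\left(f,M \right)} = 6 \frac{5 - 1}{2 \left(-1\right)} \left(-2 + M\right) = 6 \cdot \frac{1}{2} \left(-1\right) 4 \left(-2 + M\right) = 6 \left(-2\right) \left(-2 + M\right) = - 12 \left(-2 + M\right) = 24 - 12 M$)
$\left(3216 + J{\left(-44,K \right)}\right) + R{\left(-6,53 \right)} = \left(3216 + \left(3 + 10\right)\right) + \left(24 - 636\right) = \left(3216 + 13\right) + \left(24 - 636\right) = 3229 - 612 = 2617$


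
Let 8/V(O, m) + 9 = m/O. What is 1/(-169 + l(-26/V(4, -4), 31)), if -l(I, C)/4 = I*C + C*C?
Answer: -1/8043 ≈ -0.00012433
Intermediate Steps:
V(O, m) = 8/(-9 + m/O)
l(I, C) = -4*C² - 4*C*I (l(I, C) = -4*(I*C + C*C) = -4*(C*I + C²) = -4*(C² + C*I) = -4*C² - 4*C*I)
1/(-169 + l(-26/V(4, -4), 31)) = 1/(-169 - 4*31*(31 - 26/(8*4/(-4 - 9*4)))) = 1/(-169 - 4*31*(31 - 26/(8*4/(-4 - 36)))) = 1/(-169 - 4*31*(31 - 26/(8*4/(-40)))) = 1/(-169 - 4*31*(31 - 26/(8*4*(-1/40)))) = 1/(-169 - 4*31*(31 - 26/(-⅘))) = 1/(-169 - 4*31*(31 - 26*(-5/4))) = 1/(-169 - 4*31*(31 + 65/2)) = 1/(-169 - 4*31*127/2) = 1/(-169 - 7874) = 1/(-8043) = -1/8043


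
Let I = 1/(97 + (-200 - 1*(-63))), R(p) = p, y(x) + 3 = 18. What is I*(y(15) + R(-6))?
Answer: -9/40 ≈ -0.22500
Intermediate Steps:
y(x) = 15 (y(x) = -3 + 18 = 15)
I = -1/40 (I = 1/(97 + (-200 + 63)) = 1/(97 - 137) = 1/(-40) = -1/40 ≈ -0.025000)
I*(y(15) + R(-6)) = -(15 - 6)/40 = -1/40*9 = -9/40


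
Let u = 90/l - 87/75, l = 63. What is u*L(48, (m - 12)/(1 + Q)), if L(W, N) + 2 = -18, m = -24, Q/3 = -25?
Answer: -188/35 ≈ -5.3714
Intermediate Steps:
Q = -75 (Q = 3*(-25) = -75)
L(W, N) = -20 (L(W, N) = -2 - 18 = -20)
u = 47/175 (u = 90/63 - 87/75 = 90*(1/63) - 87*1/75 = 10/7 - 29/25 = 47/175 ≈ 0.26857)
u*L(48, (m - 12)/(1 + Q)) = (47/175)*(-20) = -188/35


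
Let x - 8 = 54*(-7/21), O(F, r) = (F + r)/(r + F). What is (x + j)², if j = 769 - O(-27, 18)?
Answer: 574564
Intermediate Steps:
O(F, r) = 1 (O(F, r) = (F + r)/(F + r) = 1)
j = 768 (j = 769 - 1*1 = 769 - 1 = 768)
x = -10 (x = 8 + 54*(-7/21) = 8 + 54*(-7*1/21) = 8 + 54*(-⅓) = 8 - 18 = -10)
(x + j)² = (-10 + 768)² = 758² = 574564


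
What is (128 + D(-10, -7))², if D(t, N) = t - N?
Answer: 15625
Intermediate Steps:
(128 + D(-10, -7))² = (128 + (-10 - 1*(-7)))² = (128 + (-10 + 7))² = (128 - 3)² = 125² = 15625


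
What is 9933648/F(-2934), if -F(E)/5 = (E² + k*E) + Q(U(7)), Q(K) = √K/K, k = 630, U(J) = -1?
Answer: -67150824726528/228483673620485 - 9933648*I/228483673620485 ≈ -0.2939 - 4.3476e-8*I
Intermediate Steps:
Q(K) = K^(-½)
F(E) = -3150*E - 5*E² + 5*I (F(E) = -5*((E² + 630*E) + (-1)^(-½)) = -5*((E² + 630*E) - I) = -5*(E² - I + 630*E) = -3150*E - 5*E² + 5*I)
9933648/F(-2934) = 9933648/(-3150*(-2934) - 5*(-2934)² + 5*I) = 9933648/(9242100 - 5*8608356 + 5*I) = 9933648/(9242100 - 43041780 + 5*I) = 9933648/(-33799680 + 5*I) = 9933648*((-33799680 - 5*I)/1142418368102425) = 9933648*(-33799680 - 5*I)/1142418368102425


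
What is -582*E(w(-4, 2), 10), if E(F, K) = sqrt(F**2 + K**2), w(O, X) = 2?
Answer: -1164*sqrt(26) ≈ -5935.3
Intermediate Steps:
-582*E(w(-4, 2), 10) = -582*sqrt(2**2 + 10**2) = -582*sqrt(4 + 100) = -1164*sqrt(26)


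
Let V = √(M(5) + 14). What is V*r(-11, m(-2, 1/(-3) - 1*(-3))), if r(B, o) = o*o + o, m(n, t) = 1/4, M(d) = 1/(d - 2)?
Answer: 5*√129/48 ≈ 1.1831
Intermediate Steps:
M(d) = 1/(-2 + d)
m(n, t) = ¼
V = √129/3 (V = √(1/(-2 + 5) + 14) = √(1/3 + 14) = √(⅓ + 14) = √(43/3) = √129/3 ≈ 3.7859)
r(B, o) = o + o² (r(B, o) = o² + o = o + o²)
V*r(-11, m(-2, 1/(-3) - 1*(-3))) = (√129/3)*((1 + ¼)/4) = (√129/3)*((¼)*(5/4)) = (√129/3)*(5/16) = 5*√129/48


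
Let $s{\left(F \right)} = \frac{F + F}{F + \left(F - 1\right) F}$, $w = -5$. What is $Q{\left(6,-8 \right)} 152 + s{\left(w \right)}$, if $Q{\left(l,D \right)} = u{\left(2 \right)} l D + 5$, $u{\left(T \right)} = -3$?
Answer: $\frac{113238}{5} \approx 22648.0$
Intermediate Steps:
$s{\left(F \right)} = \frac{2 F}{F + F \left(-1 + F\right)}$ ($s{\left(F \right)} = \frac{2 F}{F + \left(-1 + F\right) F} = \frac{2 F}{F + F \left(-1 + F\right)}$)
$Q{\left(l,D \right)} = 5 - 3 D l$ ($Q{\left(l,D \right)} = - 3 l D + 5 = - 3 D l + 5 = 5 - 3 D l$)
$Q{\left(6,-8 \right)} 152 + s{\left(w \right)} = \left(5 - \left(-24\right) 6\right) 152 + \frac{2}{-5} = \left(5 + 144\right) 152 + 2 \left(- \frac{1}{5}\right) = 149 \cdot 152 - \frac{2}{5} = 22648 - \frac{2}{5} = \frac{113238}{5}$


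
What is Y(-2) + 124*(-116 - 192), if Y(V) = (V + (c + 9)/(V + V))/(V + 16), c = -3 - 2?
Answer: -534691/14 ≈ -38192.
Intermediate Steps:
c = -5
Y(V) = (V + 2/V)/(16 + V) (Y(V) = (V + (-5 + 9)/(V + V))/(V + 16) = (V + 4/((2*V)))/(16 + V) = (V + 4*(1/(2*V)))/(16 + V) = (V + 2/V)/(16 + V))
Y(-2) + 124*(-116 - 192) = (2 + (-2)²)/((-2)*(16 - 2)) + 124*(-116 - 192) = -½*(2 + 4)/14 + 124*(-308) = -½*1/14*6 - 38192 = -3/14 - 38192 = -534691/14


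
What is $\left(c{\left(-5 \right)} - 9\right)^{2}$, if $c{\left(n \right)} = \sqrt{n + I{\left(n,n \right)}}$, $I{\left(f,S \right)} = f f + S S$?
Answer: $126 - 54 \sqrt{5} \approx 5.2523$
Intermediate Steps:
$I{\left(f,S \right)} = S^{2} + f^{2}$ ($I{\left(f,S \right)} = f^{2} + S^{2} = S^{2} + f^{2}$)
$c{\left(n \right)} = \sqrt{n + 2 n^{2}}$ ($c{\left(n \right)} = \sqrt{n + \left(n^{2} + n^{2}\right)} = \sqrt{n + 2 n^{2}}$)
$\left(c{\left(-5 \right)} - 9\right)^{2} = \left(\sqrt{- 5 \left(1 + 2 \left(-5\right)\right)} - 9\right)^{2} = \left(\sqrt{- 5 \left(1 - 10\right)} - 9\right)^{2} = \left(\sqrt{\left(-5\right) \left(-9\right)} - 9\right)^{2} = \left(\sqrt{45} - 9\right)^{2} = \left(3 \sqrt{5} - 9\right)^{2} = \left(-9 + 3 \sqrt{5}\right)^{2}$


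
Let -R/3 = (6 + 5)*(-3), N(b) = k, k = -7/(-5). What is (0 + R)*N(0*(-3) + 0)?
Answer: 693/5 ≈ 138.60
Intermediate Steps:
k = 7/5 (k = -7*(-⅕) = 7/5 ≈ 1.4000)
N(b) = 7/5
R = 99 (R = -3*(6 + 5)*(-3) = -33*(-3) = -3*(-33) = 99)
(0 + R)*N(0*(-3) + 0) = (0 + 99)*(7/5) = 99*(7/5) = 693/5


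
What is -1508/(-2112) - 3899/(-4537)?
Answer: 3769121/2395536 ≈ 1.5734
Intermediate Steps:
-1508/(-2112) - 3899/(-4537) = -1508*(-1/2112) - 3899*(-1/4537) = 377/528 + 3899/4537 = 3769121/2395536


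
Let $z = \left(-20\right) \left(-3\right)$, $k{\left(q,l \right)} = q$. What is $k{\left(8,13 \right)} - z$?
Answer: $-52$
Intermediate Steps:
$z = 60$
$k{\left(8,13 \right)} - z = 8 - 60 = -52$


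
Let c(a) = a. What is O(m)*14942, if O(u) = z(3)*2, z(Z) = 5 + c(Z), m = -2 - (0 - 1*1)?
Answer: 239072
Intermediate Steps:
m = -1 (m = -2 - (0 - 1) = -2 - 1*(-1) = -2 + 1 = -1)
z(Z) = 5 + Z
O(u) = 16 (O(u) = (5 + 3)*2 = 8*2 = 16)
O(m)*14942 = 16*14942 = 239072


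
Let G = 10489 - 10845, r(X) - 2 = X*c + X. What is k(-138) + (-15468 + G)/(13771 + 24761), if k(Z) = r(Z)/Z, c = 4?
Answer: 1013596/221559 ≈ 4.5748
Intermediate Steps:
r(X) = 2 + 5*X (r(X) = 2 + (X*4 + X) = 2 + (4*X + X) = 2 + 5*X)
G = -356
k(Z) = (2 + 5*Z)/Z
k(-138) + (-15468 + G)/(13771 + 24761) = (5 + 2/(-138)) + (-15468 - 356)/(13771 + 24761) = (5 + 2*(-1/138)) - 15824/38532 = (5 - 1/69) - 15824*1/38532 = 344/69 - 3956/9633 = 1013596/221559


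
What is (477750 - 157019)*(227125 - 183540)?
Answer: 13979060635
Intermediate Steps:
(477750 - 157019)*(227125 - 183540) = 320731*43585 = 13979060635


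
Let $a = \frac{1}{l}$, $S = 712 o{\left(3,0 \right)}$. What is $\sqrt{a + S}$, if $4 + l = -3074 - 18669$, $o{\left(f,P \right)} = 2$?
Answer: $\frac{\sqrt{673455159069}}{21747} \approx 37.736$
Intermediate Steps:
$l = -21747$ ($l = -4 - 21743 = -21747$)
$S = 1424$ ($S = 712 \cdot 2 = 1424$)
$a = - \frac{1}{21747}$ ($a = \frac{1}{-21747} = - \frac{1}{21747} \approx -4.5983 \cdot 10^{-5}$)
$\sqrt{a + S} = \sqrt{- \frac{1}{21747} + 1424} = \sqrt{\frac{30967727}{21747}} = \frac{\sqrt{673455159069}}{21747}$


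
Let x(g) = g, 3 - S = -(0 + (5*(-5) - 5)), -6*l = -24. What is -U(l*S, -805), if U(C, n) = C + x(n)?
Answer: 913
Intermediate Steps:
l = 4 (l = -⅙*(-24) = 4)
S = -27 (S = 3 - (-1)*(0 + (5*(-5) - 5)) = 3 - (-1)*(0 + (-25 - 5)) = 3 - (-1)*(0 - 30) = 3 - (-1)*(-30) = 3 - 1*30 = 3 - 30 = -27)
U(C, n) = C + n
-U(l*S, -805) = -(4*(-27) - 805) = -(-108 - 805) = -1*(-913) = 913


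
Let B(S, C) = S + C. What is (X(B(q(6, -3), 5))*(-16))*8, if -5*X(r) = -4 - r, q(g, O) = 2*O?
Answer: -384/5 ≈ -76.800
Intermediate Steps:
B(S, C) = C + S
X(r) = ⅘ + r/5 (X(r) = -(-4 - r)/5 = ⅘ + r/5)
(X(B(q(6, -3), 5))*(-16))*8 = ((⅘ + (5 + 2*(-3))/5)*(-16))*8 = ((⅘ + (5 - 6)/5)*(-16))*8 = ((⅘ + (⅕)*(-1))*(-16))*8 = ((⅘ - ⅕)*(-16))*8 = ((⅗)*(-16))*8 = -48/5*8 = -384/5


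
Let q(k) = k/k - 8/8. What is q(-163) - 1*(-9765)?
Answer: 9765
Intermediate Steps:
q(k) = 0 (q(k) = 1 - 8*⅛ = 1 - 1 = 0)
q(-163) - 1*(-9765) = 0 - 1*(-9765) = 0 + 9765 = 9765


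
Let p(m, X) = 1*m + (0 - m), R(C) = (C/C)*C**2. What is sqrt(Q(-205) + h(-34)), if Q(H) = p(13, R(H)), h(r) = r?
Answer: I*sqrt(34) ≈ 5.8309*I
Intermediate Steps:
R(C) = C**2 (R(C) = 1*C**2 = C**2)
p(m, X) = 0 (p(m, X) = m - m = 0)
Q(H) = 0
sqrt(Q(-205) + h(-34)) = sqrt(0 - 34) = sqrt(-34) = I*sqrt(34)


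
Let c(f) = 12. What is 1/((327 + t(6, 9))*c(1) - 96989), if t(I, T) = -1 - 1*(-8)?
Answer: -1/92981 ≈ -1.0755e-5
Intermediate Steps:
t(I, T) = 7 (t(I, T) = -1 + 8 = 7)
1/((327 + t(6, 9))*c(1) - 96989) = 1/((327 + 7)*12 - 96989) = 1/(334*12 - 96989) = 1/(4008 - 96989) = 1/(-92981) = -1/92981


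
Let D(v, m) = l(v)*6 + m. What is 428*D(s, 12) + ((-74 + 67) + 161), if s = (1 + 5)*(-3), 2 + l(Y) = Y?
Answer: -46070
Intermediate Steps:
l(Y) = -2 + Y
s = -18 (s = 6*(-3) = -18)
D(v, m) = -12 + m + 6*v (D(v, m) = (-2 + v)*6 + m = (-12 + 6*v) + m = -12 + m + 6*v)
428*D(s, 12) + ((-74 + 67) + 161) = 428*(-12 + 12 + 6*(-18)) + ((-74 + 67) + 161) = 428*(-12 + 12 - 108) + (-7 + 161) = 428*(-108) + 154 = -46224 + 154 = -46070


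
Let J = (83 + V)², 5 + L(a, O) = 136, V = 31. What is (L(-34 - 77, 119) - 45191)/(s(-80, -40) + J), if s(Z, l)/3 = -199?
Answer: -15020/4133 ≈ -3.6342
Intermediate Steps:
L(a, O) = 131 (L(a, O) = -5 + 136 = 131)
J = 12996 (J = (83 + 31)² = 114² = 12996)
s(Z, l) = -597 (s(Z, l) = 3*(-199) = -597)
(L(-34 - 77, 119) - 45191)/(s(-80, -40) + J) = (131 - 45191)/(-597 + 12996) = -45060/12399 = -45060*1/12399 = -15020/4133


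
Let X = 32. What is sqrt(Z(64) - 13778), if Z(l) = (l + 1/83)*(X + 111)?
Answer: I*sqrt(31856645)/83 ≈ 68.002*I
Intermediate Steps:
Z(l) = 143/83 + 143*l (Z(l) = (l + 1/83)*(32 + 111) = (l + 1/83)*143 = (1/83 + l)*143 = 143/83 + 143*l)
sqrt(Z(64) - 13778) = sqrt((143/83 + 143*64) - 13778) = sqrt((143/83 + 9152) - 13778) = sqrt(759759/83 - 13778) = sqrt(-383815/83) = I*sqrt(31856645)/83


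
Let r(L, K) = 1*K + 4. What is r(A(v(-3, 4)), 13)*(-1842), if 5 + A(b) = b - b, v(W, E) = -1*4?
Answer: -31314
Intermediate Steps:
v(W, E) = -4
A(b) = -5 (A(b) = -5 + (b - b) = -5 + 0 = -5)
r(L, K) = 4 + K (r(L, K) = K + 4 = 4 + K)
r(A(v(-3, 4)), 13)*(-1842) = (4 + 13)*(-1842) = 17*(-1842) = -31314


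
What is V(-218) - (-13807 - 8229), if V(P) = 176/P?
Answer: 2401836/109 ≈ 22035.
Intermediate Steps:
V(-218) - (-13807 - 8229) = 176/(-218) - (-13807 - 8229) = 176*(-1/218) - 1*(-22036) = -88/109 + 22036 = 2401836/109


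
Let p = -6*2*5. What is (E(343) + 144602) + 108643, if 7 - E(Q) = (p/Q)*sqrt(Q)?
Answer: 253252 + 60*sqrt(7)/49 ≈ 2.5326e+5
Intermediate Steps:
p = -60 (p = -12*5 = -60)
E(Q) = 7 + 60/sqrt(Q) (E(Q) = 7 - (-60/Q)*sqrt(Q) = 7 - (-60)/sqrt(Q) = 7 + 60/sqrt(Q))
(E(343) + 144602) + 108643 = ((7 + 60/sqrt(343)) + 144602) + 108643 = ((7 + 60*(sqrt(7)/49)) + 144602) + 108643 = ((7 + 60*sqrt(7)/49) + 144602) + 108643 = (144609 + 60*sqrt(7)/49) + 108643 = 253252 + 60*sqrt(7)/49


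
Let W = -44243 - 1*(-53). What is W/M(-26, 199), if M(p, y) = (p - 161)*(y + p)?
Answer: 44190/32351 ≈ 1.3660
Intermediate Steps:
M(p, y) = (-161 + p)*(p + y)
W = -44190 (W = -44243 + 53 = -44190)
W/M(-26, 199) = -44190/((-26)² - 161*(-26) - 161*199 - 26*199) = -44190/(676 + 4186 - 32039 - 5174) = -44190/(-32351) = -44190*(-1/32351) = 44190/32351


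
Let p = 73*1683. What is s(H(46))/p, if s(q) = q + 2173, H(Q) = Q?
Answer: 2219/122859 ≈ 0.018061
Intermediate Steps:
p = 122859
s(q) = 2173 + q
s(H(46))/p = (2173 + 46)/122859 = 2219*(1/122859) = 2219/122859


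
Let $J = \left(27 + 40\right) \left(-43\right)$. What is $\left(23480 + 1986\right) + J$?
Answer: $22585$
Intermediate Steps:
$J = -2881$ ($J = 67 \left(-43\right) = -2881$)
$\left(23480 + 1986\right) + J = \left(23480 + 1986\right) - 2881 = 25466 - 2881 = 22585$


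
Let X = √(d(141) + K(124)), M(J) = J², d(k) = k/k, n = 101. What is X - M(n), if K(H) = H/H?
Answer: -10201 + √2 ≈ -10200.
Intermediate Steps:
K(H) = 1
d(k) = 1
X = √2 (X = √(1 + 1) = √2 ≈ 1.4142)
X - M(n) = √2 - 1*101² = √2 - 1*10201 = √2 - 10201 = -10201 + √2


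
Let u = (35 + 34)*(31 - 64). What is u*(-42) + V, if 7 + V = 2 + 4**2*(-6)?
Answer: 95533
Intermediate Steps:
V = -101 (V = -7 + (2 + 4**2*(-6)) = -7 + (2 + 16*(-6)) = -7 + (2 - 96) = -7 - 94 = -101)
u = -2277 (u = 69*(-33) = -2277)
u*(-42) + V = -2277*(-42) - 101 = 95634 - 101 = 95533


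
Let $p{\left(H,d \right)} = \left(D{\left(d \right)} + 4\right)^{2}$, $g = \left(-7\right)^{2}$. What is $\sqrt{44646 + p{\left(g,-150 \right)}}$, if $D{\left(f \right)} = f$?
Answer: $\sqrt{65962} \approx 256.83$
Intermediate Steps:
$g = 49$
$p{\left(H,d \right)} = \left(4 + d\right)^{2}$ ($p{\left(H,d \right)} = \left(d + 4\right)^{2} = \left(4 + d\right)^{2}$)
$\sqrt{44646 + p{\left(g,-150 \right)}} = \sqrt{44646 + \left(4 - 150\right)^{2}} = \sqrt{44646 + \left(-146\right)^{2}} = \sqrt{44646 + 21316} = \sqrt{65962}$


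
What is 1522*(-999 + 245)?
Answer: -1147588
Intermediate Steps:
1522*(-999 + 245) = 1522*(-754) = -1147588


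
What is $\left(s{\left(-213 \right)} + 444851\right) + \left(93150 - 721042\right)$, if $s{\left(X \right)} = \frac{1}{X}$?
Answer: $- \frac{38987734}{213} \approx -1.8304 \cdot 10^{5}$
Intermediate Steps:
$\left(s{\left(-213 \right)} + 444851\right) + \left(93150 - 721042\right) = \left(\frac{1}{-213} + 444851\right) + \left(93150 - 721042\right) = \left(- \frac{1}{213} + 444851\right) + \left(93150 - 721042\right) = \frac{94753262}{213} - 627892 = - \frac{38987734}{213}$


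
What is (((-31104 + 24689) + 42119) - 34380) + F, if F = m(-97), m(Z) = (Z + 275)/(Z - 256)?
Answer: 467194/353 ≈ 1323.5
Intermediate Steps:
m(Z) = (275 + Z)/(-256 + Z)
F = -178/353 (F = (275 - 97)/(-256 - 97) = 178/(-353) = -1/353*178 = -178/353 ≈ -0.50425)
(((-31104 + 24689) + 42119) - 34380) + F = (((-31104 + 24689) + 42119) - 34380) - 178/353 = ((-6415 + 42119) - 34380) - 178/353 = (35704 - 34380) - 178/353 = 1324 - 178/353 = 467194/353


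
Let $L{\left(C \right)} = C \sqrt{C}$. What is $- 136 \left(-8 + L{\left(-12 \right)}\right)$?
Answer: $1088 + 3264 i \sqrt{3} \approx 1088.0 + 5653.4 i$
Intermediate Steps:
$L{\left(C \right)} = C^{\frac{3}{2}}$
$- 136 \left(-8 + L{\left(-12 \right)}\right) = - 136 \left(-8 + \left(-12\right)^{\frac{3}{2}}\right) = - 136 \left(-8 - 24 i \sqrt{3}\right) = 1088 + 3264 i \sqrt{3}$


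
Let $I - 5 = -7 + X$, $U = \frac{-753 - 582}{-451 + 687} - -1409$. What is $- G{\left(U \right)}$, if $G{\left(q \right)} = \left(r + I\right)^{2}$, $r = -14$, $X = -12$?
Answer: $-784$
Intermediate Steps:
$U = \frac{331189}{236}$ ($U = - \frac{1335}{236} + 1409 = \frac{331189}{236} \approx 1403.3$)
$I = -14$ ($I = 5 - 19 = -14$)
$G{\left(q \right)} = 784$ ($G{\left(q \right)} = \left(-14 - 14\right)^{2} = \left(-28\right)^{2} = 784$)
$- G{\left(U \right)} = \left(-1\right) 784 = -784$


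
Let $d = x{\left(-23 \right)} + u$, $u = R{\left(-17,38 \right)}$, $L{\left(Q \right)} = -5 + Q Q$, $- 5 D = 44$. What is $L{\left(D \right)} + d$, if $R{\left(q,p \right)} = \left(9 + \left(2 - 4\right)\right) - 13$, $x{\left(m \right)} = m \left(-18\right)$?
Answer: $\frac{12011}{25} \approx 480.44$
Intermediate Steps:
$D = - \frac{44}{5}$ ($D = \left(- \frac{1}{5}\right) 44 = - \frac{44}{5} \approx -8.8$)
$x{\left(m \right)} = - 18 m$
$L{\left(Q \right)} = -5 + Q^{2}$
$R{\left(q,p \right)} = -6$ ($R{\left(q,p \right)} = \left(9 - 2\right) - 13 = 7 - 13 = -6$)
$u = -6$
$d = 408$ ($d = \left(-18\right) \left(-23\right) - 6 = 414 - 6 = 408$)
$L{\left(D \right)} + d = \left(-5 + \left(- \frac{44}{5}\right)^{2}\right) + 408 = \left(-5 + \frac{1936}{25}\right) + 408 = \frac{1811}{25} + 408 = \frac{12011}{25}$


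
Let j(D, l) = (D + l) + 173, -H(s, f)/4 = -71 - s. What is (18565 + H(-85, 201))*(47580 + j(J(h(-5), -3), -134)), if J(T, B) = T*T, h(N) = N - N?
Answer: 881380071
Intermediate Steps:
h(N) = 0
J(T, B) = T²
H(s, f) = 284 + 4*s (H(s, f) = -4*(-71 - s) = 284 + 4*s)
j(D, l) = 173 + D + l
(18565 + H(-85, 201))*(47580 + j(J(h(-5), -3), -134)) = (18565 + (284 + 4*(-85)))*(47580 + (173 + 0² - 134)) = (18565 + (284 - 340))*(47580 + (173 + 0 - 134)) = (18565 - 56)*(47580 + 39) = 18509*47619 = 881380071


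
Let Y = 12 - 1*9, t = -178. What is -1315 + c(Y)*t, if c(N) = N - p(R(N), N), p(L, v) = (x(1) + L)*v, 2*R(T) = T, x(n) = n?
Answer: -514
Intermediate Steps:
R(T) = T/2
Y = 3 (Y = 12 - 9 = 3)
p(L, v) = v*(1 + L) (p(L, v) = (1 + L)*v = v*(1 + L))
c(N) = N - N*(1 + N/2)
-1315 + c(Y)*t = -1315 - 1/2*3**2*(-178) = -1315 - 1/2*9*(-178) = -1315 - 9/2*(-178) = -1315 + 801 = -514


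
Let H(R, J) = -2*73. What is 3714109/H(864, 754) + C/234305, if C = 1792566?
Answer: -869972594609/34208530 ≈ -25431.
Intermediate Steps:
H(R, J) = -146
3714109/H(864, 754) + C/234305 = 3714109/(-146) + 1792566/234305 = 3714109*(-1/146) + 1792566*(1/234305) = -3714109/146 + 1792566/234305 = -869972594609/34208530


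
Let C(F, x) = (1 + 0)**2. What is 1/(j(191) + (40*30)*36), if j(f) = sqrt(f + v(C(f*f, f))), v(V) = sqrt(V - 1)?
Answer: 43200/1866239809 - sqrt(191)/1866239809 ≈ 2.3141e-5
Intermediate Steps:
C(F, x) = 1 (C(F, x) = 1**2 = 1)
v(V) = sqrt(-1 + V)
j(f) = sqrt(f) (j(f) = sqrt(f + sqrt(-1 + 1)) = sqrt(f + sqrt(0)) = sqrt(f + 0) = sqrt(f))
1/(j(191) + (40*30)*36) = 1/(sqrt(191) + (40*30)*36) = 1/(sqrt(191) + 1200*36) = 1/(sqrt(191) + 43200) = 1/(43200 + sqrt(191))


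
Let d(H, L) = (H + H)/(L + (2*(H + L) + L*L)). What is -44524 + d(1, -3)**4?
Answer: -44523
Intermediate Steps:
d(H, L) = 2*H/(L**2 + 2*H + 3*L) (d(H, L) = (2*H)/(L + ((2*H + 2*L) + L**2)) = (2*H)/(L + (L**2 + 2*H + 2*L)) = (2*H)/(L**2 + 2*H + 3*L) = 2*H/(L**2 + 2*H + 3*L))
-44524 + d(1, -3)**4 = -44524 + (2*1/((-3)**2 + 2*1 + 3*(-3)))**4 = -44524 + (2*1/(9 + 2 - 9))**4 = -44524 + (2*1/2)**4 = -44524 + (2*1*(1/2))**4 = -44524 + 1**4 = -44524 + 1 = -44523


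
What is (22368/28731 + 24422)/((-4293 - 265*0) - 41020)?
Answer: -233896950/433962601 ≈ -0.53898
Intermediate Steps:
(22368/28731 + 24422)/((-4293 - 265*0) - 41020) = (22368*(1/28731) + 24422)/((-4293 - 1*0) - 41020) = (7456/9577 + 24422)/((-4293 + 0) - 41020) = 233896950/(9577*(-4293 - 41020)) = (233896950/9577)/(-45313) = (233896950/9577)*(-1/45313) = -233896950/433962601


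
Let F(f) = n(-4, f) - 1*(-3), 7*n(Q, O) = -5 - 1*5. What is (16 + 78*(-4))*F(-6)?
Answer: -3256/7 ≈ -465.14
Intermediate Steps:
n(Q, O) = -10/7 (n(Q, O) = (-5 - 1*5)/7 = (-5 - 5)/7 = (1/7)*(-10) = -10/7)
F(f) = 11/7 (F(f) = -10/7 - 1*(-3) = -10/7 + 3 = 11/7)
(16 + 78*(-4))*F(-6) = (16 + 78*(-4))*(11/7) = (16 - 312)*(11/7) = -296*11/7 = -3256/7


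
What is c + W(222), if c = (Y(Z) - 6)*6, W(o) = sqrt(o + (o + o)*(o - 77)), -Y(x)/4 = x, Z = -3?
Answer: 36 + 3*sqrt(7178) ≈ 290.17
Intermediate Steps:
Y(x) = -4*x
W(o) = sqrt(o + 2*o*(-77 + o)) (W(o) = sqrt(o + (2*o)*(-77 + o)) = sqrt(o + 2*o*(-77 + o)))
c = 36 (c = (-4*(-3) - 6)*6 = (12 - 6)*6 = 6*6 = 36)
c + W(222) = 36 + sqrt(222*(-153 + 2*222)) = 36 + sqrt(222*(-153 + 444)) = 36 + sqrt(222*291) = 36 + sqrt(64602) = 36 + 3*sqrt(7178)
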